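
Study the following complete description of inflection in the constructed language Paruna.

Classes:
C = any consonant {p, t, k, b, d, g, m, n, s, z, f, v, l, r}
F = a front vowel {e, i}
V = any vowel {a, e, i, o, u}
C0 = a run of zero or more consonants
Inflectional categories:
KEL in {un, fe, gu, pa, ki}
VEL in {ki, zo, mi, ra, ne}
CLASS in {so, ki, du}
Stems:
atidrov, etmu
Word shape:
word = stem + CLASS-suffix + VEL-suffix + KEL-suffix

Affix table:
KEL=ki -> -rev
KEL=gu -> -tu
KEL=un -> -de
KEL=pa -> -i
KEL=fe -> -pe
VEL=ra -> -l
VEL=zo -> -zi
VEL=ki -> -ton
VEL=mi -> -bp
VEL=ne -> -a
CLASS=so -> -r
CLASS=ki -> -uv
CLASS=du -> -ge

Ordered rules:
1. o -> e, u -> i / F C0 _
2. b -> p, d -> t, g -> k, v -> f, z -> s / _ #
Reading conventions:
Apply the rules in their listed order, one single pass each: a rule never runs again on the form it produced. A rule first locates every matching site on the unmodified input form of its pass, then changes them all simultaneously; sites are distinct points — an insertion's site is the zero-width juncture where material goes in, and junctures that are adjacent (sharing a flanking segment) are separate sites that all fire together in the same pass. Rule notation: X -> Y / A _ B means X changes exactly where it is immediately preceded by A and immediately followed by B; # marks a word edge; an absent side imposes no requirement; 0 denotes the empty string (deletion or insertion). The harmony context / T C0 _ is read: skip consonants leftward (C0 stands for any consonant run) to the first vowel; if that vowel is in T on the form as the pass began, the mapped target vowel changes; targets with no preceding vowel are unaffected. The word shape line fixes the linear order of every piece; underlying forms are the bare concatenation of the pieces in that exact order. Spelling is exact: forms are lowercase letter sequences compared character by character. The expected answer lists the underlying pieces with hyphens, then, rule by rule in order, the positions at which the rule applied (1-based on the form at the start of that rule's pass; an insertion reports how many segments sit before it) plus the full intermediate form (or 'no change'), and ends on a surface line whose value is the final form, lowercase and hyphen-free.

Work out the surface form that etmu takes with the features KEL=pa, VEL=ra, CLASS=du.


underlying: etmu-ge-l-i
1. o -> e, u -> i / F C0 _: fires at position(s) 4: etmigeli
2. b -> p, d -> t, g -> k, v -> f, z -> s / _ #: no change
surface: etmigeli


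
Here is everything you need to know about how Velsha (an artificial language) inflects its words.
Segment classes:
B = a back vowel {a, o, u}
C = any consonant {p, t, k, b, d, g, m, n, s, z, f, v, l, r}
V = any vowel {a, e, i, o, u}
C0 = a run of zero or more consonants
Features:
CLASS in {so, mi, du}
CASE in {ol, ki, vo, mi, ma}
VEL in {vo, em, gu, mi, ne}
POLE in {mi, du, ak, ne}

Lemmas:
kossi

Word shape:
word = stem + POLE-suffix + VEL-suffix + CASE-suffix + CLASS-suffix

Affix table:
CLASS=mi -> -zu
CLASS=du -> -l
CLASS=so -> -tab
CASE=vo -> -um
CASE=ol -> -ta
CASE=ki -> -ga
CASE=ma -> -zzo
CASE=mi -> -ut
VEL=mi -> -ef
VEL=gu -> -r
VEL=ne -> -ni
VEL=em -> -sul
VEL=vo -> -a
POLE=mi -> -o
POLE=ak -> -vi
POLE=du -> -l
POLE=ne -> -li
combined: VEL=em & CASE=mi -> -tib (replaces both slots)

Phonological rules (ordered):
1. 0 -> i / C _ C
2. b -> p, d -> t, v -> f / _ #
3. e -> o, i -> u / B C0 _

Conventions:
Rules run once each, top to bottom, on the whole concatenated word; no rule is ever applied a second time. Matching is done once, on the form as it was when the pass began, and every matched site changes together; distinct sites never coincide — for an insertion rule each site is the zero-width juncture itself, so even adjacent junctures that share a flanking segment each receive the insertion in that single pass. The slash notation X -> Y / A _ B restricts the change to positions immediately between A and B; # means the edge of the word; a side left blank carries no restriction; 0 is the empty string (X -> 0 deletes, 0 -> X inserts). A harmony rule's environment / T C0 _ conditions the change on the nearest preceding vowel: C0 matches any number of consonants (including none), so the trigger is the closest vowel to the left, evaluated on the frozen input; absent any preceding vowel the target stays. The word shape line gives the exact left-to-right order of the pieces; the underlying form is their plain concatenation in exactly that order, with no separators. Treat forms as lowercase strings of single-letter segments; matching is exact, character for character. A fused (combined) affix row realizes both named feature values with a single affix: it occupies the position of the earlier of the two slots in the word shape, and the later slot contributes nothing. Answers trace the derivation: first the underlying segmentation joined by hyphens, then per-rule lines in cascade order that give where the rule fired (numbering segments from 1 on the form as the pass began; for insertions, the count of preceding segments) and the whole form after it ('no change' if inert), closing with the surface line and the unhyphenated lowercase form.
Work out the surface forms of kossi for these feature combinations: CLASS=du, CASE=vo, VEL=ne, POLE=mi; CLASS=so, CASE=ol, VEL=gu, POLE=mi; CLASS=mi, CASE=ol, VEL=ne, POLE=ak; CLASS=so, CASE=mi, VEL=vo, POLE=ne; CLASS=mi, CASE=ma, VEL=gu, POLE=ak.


cell CLASS=du, CASE=vo, VEL=ne, POLE=mi:
underlying: kossi-o-ni-um-l
1. 0 -> i / C _ C: inserts after position(s) 3, 10: kosisioniumil
2. b -> p, d -> t, v -> f / _ #: no change
3. e -> o, i -> u / B C0 _: fires at position(s) 4, 9, 12: kosusionuumul
surface: kosusionuumul

cell CLASS=so, CASE=ol, VEL=gu, POLE=mi:
underlying: kossi-o-r-ta-tab
1. 0 -> i / C _ C: inserts after position(s) 3, 7: kosisioritatab
2. b -> p, d -> t, v -> f / _ #: fires at position(s) 14: kosisioritatap
3. e -> o, i -> u / B C0 _: fires at position(s) 4, 9: kosusiorutatap
surface: kosusiorutatap

cell CLASS=mi, CASE=ol, VEL=ne, POLE=ak:
underlying: kossi-vi-ni-ta-zu
1. 0 -> i / C _ C: inserts after position(s) 3: kosisivinitazu
2. b -> p, d -> t, v -> f / _ #: no change
3. e -> o, i -> u / B C0 _: fires at position(s) 4: kosusivinitazu
surface: kosusivinitazu

cell CLASS=so, CASE=mi, VEL=vo, POLE=ne:
underlying: kossi-li-a-ut-tab
1. 0 -> i / C _ C: inserts after position(s) 3, 10: kosisiliautitab
2. b -> p, d -> t, v -> f / _ #: fires at position(s) 15: kosisiliautitap
3. e -> o, i -> u / B C0 _: fires at position(s) 4, 12: kosusiliaututap
surface: kosusiliaututap

cell CLASS=mi, CASE=ma, VEL=gu, POLE=ak:
underlying: kossi-vi-r-zzo-zu
1. 0 -> i / C _ C: inserts after position(s) 3, 8, 9: kosisivirizizozu
2. b -> p, d -> t, v -> f / _ #: no change
3. e -> o, i -> u / B C0 _: fires at position(s) 4: kosusivirizizozu
surface: kosusivirizizozu


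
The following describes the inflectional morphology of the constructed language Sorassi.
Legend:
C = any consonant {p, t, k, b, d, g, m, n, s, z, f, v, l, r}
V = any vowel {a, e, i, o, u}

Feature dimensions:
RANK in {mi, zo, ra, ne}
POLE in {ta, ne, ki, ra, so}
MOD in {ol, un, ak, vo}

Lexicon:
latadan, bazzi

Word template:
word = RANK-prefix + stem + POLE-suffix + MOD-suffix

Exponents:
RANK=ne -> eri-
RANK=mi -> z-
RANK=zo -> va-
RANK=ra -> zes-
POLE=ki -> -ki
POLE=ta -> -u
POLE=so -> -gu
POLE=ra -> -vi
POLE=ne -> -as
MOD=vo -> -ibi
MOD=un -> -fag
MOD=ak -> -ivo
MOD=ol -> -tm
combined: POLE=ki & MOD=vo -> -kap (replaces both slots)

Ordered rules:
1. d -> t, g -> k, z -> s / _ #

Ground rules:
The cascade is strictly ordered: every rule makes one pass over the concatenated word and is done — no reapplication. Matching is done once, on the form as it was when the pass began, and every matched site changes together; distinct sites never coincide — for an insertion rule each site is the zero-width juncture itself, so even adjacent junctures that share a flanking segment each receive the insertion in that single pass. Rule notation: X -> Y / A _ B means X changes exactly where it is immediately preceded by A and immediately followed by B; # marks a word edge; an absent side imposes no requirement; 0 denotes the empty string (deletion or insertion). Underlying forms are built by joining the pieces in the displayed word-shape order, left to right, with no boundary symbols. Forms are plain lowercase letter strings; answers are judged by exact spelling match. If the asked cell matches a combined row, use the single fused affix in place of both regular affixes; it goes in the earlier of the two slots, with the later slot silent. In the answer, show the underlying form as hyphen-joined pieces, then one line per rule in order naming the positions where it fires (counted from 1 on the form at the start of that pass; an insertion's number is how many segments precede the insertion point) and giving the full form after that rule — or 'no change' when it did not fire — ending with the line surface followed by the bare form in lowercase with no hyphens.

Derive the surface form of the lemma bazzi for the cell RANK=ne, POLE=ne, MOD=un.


underlying: eri-bazzi-as-fag
1. d -> t, g -> k, z -> s / _ #: fires at position(s) 13: eribazziasfak
surface: eribazziasfak


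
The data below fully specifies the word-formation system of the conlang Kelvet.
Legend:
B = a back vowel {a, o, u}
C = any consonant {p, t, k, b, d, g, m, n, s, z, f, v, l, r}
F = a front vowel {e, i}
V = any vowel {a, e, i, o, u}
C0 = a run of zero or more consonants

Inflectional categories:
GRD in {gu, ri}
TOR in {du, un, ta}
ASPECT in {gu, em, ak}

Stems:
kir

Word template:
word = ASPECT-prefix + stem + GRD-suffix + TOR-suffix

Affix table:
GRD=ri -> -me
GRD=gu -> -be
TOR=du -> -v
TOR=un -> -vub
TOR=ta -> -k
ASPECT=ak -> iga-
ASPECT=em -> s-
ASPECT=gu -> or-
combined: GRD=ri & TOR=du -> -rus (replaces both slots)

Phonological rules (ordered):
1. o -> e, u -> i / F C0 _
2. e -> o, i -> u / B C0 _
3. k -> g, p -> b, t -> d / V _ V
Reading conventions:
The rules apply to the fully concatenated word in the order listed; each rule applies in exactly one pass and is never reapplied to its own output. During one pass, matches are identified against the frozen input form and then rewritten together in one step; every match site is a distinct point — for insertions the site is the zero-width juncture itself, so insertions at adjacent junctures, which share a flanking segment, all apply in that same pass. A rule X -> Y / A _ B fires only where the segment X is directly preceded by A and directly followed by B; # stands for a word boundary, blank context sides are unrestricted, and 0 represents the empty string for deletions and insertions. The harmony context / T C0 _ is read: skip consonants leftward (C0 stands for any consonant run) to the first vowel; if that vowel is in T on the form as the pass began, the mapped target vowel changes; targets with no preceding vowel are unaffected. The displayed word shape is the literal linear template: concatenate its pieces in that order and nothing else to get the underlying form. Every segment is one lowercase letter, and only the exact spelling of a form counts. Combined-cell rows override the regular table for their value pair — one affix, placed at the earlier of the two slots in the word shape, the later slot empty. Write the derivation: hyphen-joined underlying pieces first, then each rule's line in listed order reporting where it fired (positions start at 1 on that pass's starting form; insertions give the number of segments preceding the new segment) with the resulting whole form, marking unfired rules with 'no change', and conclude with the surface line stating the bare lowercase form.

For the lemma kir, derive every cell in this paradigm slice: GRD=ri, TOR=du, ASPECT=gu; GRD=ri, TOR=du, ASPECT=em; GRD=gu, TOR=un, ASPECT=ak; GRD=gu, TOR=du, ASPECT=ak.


cell GRD=ri, TOR=du, ASPECT=gu:
underlying: or-kir-rus
1. o -> e, u -> i / F C0 _: fires at position(s) 7: orkirris
2. e -> o, i -> u / B C0 _: fires at position(s) 4: orkurris
3. k -> g, p -> b, t -> d / V _ V: no change
surface: orkurris

cell GRD=ri, TOR=du, ASPECT=em:
underlying: s-kir-rus
1. o -> e, u -> i / F C0 _: fires at position(s) 6: skirris
2. e -> o, i -> u / B C0 _: no change
3. k -> g, p -> b, t -> d / V _ V: no change
surface: skirris

cell GRD=gu, TOR=un, ASPECT=ak:
underlying: iga-kir-be-vub
1. o -> e, u -> i / F C0 _: fires at position(s) 10: igakirbevib
2. e -> o, i -> u / B C0 _: fires at position(s) 5: igakurbevib
3. k -> g, p -> b, t -> d / V _ V: fires at position(s) 4: igagurbevib
surface: igagurbevib

cell GRD=gu, TOR=du, ASPECT=ak:
underlying: iga-kir-be-v
1. o -> e, u -> i / F C0 _: no change
2. e -> o, i -> u / B C0 _: fires at position(s) 5: igakurbev
3. k -> g, p -> b, t -> d / V _ V: fires at position(s) 4: igagurbev
surface: igagurbev


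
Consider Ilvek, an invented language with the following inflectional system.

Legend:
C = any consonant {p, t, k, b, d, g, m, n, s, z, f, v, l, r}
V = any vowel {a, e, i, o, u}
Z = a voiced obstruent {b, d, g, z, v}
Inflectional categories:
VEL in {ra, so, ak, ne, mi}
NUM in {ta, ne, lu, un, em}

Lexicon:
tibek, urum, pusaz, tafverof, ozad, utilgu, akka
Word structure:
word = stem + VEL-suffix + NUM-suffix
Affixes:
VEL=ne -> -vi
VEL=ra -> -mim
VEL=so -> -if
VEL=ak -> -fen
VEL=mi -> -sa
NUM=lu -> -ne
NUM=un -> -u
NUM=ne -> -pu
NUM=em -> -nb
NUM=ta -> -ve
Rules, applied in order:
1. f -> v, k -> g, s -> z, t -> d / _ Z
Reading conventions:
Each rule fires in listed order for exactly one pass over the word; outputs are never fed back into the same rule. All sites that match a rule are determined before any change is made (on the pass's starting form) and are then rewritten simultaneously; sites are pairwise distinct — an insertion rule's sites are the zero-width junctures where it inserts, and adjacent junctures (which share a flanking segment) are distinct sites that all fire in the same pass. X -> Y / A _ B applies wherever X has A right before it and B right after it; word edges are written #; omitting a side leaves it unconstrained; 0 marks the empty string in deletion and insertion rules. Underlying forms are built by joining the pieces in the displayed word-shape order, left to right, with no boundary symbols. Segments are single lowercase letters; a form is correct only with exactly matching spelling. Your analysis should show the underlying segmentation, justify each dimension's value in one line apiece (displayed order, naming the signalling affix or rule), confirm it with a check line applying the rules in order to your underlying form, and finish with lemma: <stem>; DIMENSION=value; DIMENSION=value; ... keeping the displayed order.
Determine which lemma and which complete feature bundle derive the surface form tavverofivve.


underlying: tafverof-if-ve
VEL=so - signalled by the affix -if
NUM=ta - signalled by the affix -ve
check: tafverofifve -> tavverofivve
lemma: tafverof; VEL=so; NUM=ta


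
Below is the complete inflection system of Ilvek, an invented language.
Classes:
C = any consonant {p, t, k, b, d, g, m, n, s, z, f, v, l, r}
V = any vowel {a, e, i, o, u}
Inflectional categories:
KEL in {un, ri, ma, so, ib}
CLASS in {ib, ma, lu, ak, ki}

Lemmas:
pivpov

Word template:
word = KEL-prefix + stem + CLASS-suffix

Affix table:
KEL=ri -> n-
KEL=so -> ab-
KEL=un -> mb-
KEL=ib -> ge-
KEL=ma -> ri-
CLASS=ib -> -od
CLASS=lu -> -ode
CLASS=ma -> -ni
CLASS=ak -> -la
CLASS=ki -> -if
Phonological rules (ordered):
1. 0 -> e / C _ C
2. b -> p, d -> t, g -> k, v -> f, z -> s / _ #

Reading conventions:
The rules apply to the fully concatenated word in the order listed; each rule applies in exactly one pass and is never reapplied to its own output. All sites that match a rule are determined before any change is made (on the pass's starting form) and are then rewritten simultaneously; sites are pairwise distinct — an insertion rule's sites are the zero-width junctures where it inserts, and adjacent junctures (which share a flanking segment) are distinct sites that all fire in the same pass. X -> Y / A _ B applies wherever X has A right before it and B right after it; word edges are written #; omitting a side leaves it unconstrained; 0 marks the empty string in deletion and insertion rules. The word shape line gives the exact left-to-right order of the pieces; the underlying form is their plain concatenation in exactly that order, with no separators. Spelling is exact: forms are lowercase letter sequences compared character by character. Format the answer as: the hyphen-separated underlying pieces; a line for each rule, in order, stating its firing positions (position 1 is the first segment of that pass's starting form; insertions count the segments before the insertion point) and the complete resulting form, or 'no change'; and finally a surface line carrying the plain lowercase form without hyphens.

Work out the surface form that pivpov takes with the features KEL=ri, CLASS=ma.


underlying: n-pivpov-ni
1. 0 -> e / C _ C: inserts after position(s) 1, 4, 7: nepivepoveni
2. b -> p, d -> t, g -> k, v -> f, z -> s / _ #: no change
surface: nepivepoveni


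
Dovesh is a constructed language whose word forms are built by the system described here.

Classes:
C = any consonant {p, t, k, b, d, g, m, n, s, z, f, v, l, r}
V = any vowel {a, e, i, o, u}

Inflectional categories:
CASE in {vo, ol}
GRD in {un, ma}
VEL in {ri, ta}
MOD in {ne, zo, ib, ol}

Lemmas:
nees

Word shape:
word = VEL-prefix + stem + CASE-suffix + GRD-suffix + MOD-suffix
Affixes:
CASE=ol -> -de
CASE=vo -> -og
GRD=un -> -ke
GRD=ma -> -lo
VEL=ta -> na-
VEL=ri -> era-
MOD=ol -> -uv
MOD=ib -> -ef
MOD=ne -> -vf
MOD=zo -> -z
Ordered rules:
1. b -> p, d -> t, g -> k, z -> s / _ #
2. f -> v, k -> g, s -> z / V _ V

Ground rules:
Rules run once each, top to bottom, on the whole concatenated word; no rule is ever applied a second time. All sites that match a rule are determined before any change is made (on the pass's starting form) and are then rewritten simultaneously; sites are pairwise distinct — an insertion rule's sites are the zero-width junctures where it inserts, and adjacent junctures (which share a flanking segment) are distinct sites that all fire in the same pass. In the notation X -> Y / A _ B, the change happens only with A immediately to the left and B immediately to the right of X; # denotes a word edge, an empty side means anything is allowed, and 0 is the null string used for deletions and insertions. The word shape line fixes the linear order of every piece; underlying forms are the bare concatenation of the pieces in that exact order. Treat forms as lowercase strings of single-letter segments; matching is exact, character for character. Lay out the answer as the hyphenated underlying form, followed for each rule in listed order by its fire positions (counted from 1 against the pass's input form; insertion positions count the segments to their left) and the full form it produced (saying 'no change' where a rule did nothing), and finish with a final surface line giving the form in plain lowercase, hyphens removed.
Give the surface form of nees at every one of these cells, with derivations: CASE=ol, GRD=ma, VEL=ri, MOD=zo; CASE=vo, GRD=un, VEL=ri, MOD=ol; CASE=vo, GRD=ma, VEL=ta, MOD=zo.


cell CASE=ol, GRD=ma, VEL=ri, MOD=zo:
underlying: era-nees-de-lo-z
1. b -> p, d -> t, g -> k, z -> s / _ #: fires at position(s) 12: eraneesdelos
2. f -> v, k -> g, s -> z / V _ V: no change
surface: eraneesdelos

cell CASE=vo, GRD=un, VEL=ri, MOD=ol:
underlying: era-nees-og-ke-uv
1. b -> p, d -> t, g -> k, z -> s / _ #: no change
2. f -> v, k -> g, s -> z / V _ V: fires at position(s) 7: eraneezogkeuv
surface: eraneezogkeuv

cell CASE=vo, GRD=ma, VEL=ta, MOD=zo:
underlying: na-nees-og-lo-z
1. b -> p, d -> t, g -> k, z -> s / _ #: fires at position(s) 11: naneesoglos
2. f -> v, k -> g, s -> z / V _ V: fires at position(s) 6: naneezoglos
surface: naneezoglos


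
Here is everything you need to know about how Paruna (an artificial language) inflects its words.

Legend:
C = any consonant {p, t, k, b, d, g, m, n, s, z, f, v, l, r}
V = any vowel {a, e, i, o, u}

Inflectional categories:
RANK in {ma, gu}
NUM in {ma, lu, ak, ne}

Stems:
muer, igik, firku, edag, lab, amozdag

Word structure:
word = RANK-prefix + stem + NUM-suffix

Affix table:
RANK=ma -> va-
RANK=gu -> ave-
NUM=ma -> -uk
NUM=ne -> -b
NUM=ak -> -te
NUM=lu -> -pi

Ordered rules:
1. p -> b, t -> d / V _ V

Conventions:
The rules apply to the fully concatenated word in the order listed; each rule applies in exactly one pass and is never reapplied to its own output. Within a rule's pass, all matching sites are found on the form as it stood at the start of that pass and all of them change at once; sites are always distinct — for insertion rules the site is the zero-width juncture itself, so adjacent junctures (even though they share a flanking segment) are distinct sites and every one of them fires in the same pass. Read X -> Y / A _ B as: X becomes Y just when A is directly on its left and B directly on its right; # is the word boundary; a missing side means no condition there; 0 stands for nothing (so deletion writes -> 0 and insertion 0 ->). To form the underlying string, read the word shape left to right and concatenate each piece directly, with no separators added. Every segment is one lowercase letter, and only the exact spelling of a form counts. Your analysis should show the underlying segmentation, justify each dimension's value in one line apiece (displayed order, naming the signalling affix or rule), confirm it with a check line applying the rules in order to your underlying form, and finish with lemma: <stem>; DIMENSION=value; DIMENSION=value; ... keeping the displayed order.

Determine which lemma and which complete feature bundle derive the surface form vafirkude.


underlying: va-firku-te
RANK=ma - signalled by the affix va-
NUM=ak - signalled by the affix -te
check: vafirkute -> vafirkude
lemma: firku; RANK=ma; NUM=ak


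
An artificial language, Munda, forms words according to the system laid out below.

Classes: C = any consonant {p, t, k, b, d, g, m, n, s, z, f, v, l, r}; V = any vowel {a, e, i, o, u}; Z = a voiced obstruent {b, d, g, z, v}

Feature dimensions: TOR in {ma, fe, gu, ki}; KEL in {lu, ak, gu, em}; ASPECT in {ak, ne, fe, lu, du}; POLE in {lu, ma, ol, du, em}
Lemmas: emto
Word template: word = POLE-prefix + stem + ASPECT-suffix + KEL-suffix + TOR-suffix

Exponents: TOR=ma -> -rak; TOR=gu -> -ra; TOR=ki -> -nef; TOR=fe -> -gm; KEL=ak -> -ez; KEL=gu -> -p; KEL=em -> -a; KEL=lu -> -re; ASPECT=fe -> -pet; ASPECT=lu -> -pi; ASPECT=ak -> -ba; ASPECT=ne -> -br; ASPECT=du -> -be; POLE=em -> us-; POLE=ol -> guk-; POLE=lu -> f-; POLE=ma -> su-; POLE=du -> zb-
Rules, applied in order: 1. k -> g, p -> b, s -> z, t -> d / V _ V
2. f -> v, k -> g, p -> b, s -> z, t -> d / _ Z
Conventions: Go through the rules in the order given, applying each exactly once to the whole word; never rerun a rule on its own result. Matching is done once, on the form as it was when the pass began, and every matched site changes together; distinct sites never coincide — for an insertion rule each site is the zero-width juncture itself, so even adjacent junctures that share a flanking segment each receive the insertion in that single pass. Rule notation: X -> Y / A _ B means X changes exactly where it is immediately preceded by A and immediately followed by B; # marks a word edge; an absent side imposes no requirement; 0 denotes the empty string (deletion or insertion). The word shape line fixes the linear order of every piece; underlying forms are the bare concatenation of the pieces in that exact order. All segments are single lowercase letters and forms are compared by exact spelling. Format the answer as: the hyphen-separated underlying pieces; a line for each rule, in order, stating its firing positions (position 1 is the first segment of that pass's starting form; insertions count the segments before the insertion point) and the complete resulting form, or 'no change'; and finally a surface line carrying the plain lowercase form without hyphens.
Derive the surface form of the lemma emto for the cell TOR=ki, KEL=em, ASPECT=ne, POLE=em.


underlying: us-emto-br-a-nef
1. k -> g, p -> b, s -> z, t -> d / V _ V: fires at position(s) 2: uzemtobranef
2. f -> v, k -> g, p -> b, s -> z, t -> d / _ Z: no change
surface: uzemtobranef


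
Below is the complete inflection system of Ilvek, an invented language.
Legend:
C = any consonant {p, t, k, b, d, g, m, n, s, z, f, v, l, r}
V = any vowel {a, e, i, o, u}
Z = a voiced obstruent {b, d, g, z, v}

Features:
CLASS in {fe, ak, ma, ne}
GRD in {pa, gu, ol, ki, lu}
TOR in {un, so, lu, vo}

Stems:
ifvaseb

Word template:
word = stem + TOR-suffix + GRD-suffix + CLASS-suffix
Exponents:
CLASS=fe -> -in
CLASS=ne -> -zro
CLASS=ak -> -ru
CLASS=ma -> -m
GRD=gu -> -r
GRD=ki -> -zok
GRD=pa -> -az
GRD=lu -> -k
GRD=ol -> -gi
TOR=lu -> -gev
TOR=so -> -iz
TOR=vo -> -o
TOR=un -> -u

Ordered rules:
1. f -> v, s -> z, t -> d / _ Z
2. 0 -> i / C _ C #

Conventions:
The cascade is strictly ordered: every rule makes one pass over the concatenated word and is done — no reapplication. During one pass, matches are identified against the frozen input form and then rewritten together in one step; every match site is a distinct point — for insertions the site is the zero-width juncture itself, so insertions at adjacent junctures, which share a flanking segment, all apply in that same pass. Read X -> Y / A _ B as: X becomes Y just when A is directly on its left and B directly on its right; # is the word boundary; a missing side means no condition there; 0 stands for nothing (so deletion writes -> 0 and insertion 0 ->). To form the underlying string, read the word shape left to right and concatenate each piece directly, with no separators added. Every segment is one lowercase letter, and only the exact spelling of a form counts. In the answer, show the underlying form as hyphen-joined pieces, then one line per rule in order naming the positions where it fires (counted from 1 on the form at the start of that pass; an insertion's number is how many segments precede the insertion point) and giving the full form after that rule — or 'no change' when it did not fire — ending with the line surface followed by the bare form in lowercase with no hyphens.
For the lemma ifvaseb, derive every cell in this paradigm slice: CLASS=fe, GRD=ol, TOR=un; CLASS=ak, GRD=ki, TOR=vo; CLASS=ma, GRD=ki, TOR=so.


cell CLASS=fe, GRD=ol, TOR=un:
underlying: ifvaseb-u-gi-in
1. f -> v, s -> z, t -> d / _ Z: fires at position(s) 2: ivvasebugiin
2. 0 -> i / C _ C #: no change
surface: ivvasebugiin

cell CLASS=ak, GRD=ki, TOR=vo:
underlying: ifvaseb-o-zok-ru
1. f -> v, s -> z, t -> d / _ Z: fires at position(s) 2: ivvasebozokru
2. 0 -> i / C _ C #: no change
surface: ivvasebozokru

cell CLASS=ma, GRD=ki, TOR=so:
underlying: ifvaseb-iz-zok-m
1. f -> v, s -> z, t -> d / _ Z: fires at position(s) 2: ivvasebizzokm
2. 0 -> i / C _ C #: inserts after position(s) 12: ivvasebizzokim
surface: ivvasebizzokim


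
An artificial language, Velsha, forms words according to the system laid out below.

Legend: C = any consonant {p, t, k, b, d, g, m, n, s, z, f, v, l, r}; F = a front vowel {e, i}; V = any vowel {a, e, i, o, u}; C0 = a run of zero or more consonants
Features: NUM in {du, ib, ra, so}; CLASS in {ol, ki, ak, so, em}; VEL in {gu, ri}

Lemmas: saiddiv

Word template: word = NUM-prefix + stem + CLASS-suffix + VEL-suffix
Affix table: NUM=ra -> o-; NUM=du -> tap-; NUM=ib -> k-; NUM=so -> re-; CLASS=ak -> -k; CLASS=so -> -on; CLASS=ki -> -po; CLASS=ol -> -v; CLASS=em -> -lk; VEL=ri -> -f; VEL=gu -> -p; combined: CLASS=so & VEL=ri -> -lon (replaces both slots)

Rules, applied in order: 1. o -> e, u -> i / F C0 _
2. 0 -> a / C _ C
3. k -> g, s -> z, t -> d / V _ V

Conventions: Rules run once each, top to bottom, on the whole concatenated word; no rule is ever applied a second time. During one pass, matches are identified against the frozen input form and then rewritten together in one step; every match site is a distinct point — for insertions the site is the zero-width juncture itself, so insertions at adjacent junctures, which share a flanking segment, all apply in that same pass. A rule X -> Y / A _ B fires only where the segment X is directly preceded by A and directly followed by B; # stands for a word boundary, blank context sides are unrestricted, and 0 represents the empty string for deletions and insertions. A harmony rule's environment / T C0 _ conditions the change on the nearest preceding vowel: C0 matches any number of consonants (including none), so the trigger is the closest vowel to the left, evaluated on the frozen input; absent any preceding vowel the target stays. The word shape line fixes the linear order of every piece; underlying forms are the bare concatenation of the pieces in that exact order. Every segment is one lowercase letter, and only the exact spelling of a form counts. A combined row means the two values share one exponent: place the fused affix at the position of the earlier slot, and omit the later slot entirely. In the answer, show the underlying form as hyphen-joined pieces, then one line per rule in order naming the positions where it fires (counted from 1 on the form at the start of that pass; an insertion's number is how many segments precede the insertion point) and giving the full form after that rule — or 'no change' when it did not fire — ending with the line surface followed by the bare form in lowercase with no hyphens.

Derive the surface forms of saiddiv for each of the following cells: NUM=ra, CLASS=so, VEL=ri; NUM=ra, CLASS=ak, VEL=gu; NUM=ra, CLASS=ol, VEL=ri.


cell NUM=ra, CLASS=so, VEL=ri:
underlying: o-saiddiv-lon
1. o -> e, u -> i / F C0 _: fires at position(s) 10: osaiddivlen
2. 0 -> a / C _ C: inserts after position(s) 5, 8: osaidadivalen
3. k -> g, s -> z, t -> d / V _ V: fires at position(s) 2: ozaidadivalen
surface: ozaidadivalen

cell NUM=ra, CLASS=ak, VEL=gu:
underlying: o-saiddiv-k-p
1. o -> e, u -> i / F C0 _: no change
2. 0 -> a / C _ C: inserts after position(s) 5, 8, 9: osaidadivakap
3. k -> g, s -> z, t -> d / V _ V: fires at position(s) 2, 11: ozaidadivagap
surface: ozaidadivagap

cell NUM=ra, CLASS=ol, VEL=ri:
underlying: o-saiddiv-v-f
1. o -> e, u -> i / F C0 _: no change
2. 0 -> a / C _ C: inserts after position(s) 5, 8, 9: osaidadivavaf
3. k -> g, s -> z, t -> d / V _ V: fires at position(s) 2: ozaidadivavaf
surface: ozaidadivavaf


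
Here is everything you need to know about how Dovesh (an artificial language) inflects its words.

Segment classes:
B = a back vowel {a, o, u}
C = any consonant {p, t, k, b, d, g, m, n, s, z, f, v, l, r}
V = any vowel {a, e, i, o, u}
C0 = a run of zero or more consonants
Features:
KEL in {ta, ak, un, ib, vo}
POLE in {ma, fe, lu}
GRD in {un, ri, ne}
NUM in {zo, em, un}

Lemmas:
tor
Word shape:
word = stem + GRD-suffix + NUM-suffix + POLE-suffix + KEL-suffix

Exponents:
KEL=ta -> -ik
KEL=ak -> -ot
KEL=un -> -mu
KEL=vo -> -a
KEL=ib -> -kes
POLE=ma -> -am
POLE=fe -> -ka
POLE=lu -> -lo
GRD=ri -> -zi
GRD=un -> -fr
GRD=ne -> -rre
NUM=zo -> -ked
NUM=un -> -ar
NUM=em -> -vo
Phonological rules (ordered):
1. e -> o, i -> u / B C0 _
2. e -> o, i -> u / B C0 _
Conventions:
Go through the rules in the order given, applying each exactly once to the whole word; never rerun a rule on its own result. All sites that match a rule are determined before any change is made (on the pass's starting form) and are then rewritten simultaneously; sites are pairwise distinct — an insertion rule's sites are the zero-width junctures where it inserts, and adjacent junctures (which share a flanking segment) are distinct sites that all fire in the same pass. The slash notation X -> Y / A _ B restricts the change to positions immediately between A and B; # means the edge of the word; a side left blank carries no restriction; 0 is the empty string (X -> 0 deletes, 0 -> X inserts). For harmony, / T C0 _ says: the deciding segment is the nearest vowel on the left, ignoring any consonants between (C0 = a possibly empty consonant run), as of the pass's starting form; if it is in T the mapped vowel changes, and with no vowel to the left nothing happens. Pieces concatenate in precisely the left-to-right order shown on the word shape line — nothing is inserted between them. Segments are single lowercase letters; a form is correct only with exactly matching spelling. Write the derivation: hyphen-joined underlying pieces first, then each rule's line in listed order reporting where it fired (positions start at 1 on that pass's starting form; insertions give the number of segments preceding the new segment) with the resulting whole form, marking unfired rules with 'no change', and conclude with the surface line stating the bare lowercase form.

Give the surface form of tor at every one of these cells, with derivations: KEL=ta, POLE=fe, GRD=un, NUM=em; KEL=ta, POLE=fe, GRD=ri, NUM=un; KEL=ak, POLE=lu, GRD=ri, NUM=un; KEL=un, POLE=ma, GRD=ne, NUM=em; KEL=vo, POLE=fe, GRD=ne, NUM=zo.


cell KEL=ta, POLE=fe, GRD=un, NUM=em:
underlying: tor-fr-vo-ka-ik
1. e -> o, i -> u / B C0 _: fires at position(s) 10: torfrvokauk
2. e -> o, i -> u / B C0 _: no change
surface: torfrvokauk

cell KEL=ta, POLE=fe, GRD=ri, NUM=un:
underlying: tor-zi-ar-ka-ik
1. e -> o, i -> u / B C0 _: fires at position(s) 5, 10: torzuarkauk
2. e -> o, i -> u / B C0 _: no change
surface: torzuarkauk

cell KEL=ak, POLE=lu, GRD=ri, NUM=un:
underlying: tor-zi-ar-lo-ot
1. e -> o, i -> u / B C0 _: fires at position(s) 5: torzuarloot
2. e -> o, i -> u / B C0 _: no change
surface: torzuarloot

cell KEL=un, POLE=ma, GRD=ne, NUM=em:
underlying: tor-rre-vo-am-mu
1. e -> o, i -> u / B C0 _: fires at position(s) 6: torrrovoammu
2. e -> o, i -> u / B C0 _: no change
surface: torrrovoammu

cell KEL=vo, POLE=fe, GRD=ne, NUM=zo:
underlying: tor-rre-ked-ka-a
1. e -> o, i -> u / B C0 _: fires at position(s) 6: torrrokedkaa
2. e -> o, i -> u / B C0 _: fires at position(s) 8: torrrokodkaa
surface: torrrokodkaa


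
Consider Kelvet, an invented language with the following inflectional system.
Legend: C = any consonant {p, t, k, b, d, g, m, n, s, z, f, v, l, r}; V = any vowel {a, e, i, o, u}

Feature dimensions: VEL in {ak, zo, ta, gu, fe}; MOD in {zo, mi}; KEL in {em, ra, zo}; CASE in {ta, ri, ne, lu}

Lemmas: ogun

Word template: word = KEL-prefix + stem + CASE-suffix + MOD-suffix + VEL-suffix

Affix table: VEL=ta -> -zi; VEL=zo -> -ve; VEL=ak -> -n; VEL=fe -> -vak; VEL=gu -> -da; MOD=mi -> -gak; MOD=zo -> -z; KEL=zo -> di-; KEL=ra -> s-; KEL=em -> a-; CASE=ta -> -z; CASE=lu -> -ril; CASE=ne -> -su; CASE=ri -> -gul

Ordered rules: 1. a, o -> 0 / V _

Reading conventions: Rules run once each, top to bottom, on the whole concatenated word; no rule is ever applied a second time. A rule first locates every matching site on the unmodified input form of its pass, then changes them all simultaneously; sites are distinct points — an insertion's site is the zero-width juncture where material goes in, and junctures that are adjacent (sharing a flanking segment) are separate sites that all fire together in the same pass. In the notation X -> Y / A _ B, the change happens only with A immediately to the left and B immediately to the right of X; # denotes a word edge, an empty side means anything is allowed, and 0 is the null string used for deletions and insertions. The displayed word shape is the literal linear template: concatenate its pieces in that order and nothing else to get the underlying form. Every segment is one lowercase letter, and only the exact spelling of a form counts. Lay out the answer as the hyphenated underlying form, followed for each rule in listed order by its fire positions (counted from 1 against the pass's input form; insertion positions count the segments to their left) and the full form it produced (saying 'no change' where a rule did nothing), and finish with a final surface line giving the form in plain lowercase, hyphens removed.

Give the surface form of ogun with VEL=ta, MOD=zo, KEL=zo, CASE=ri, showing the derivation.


underlying: di-ogun-gul-z-zi
1. a, o -> 0 / V _: fires at position(s) 3: digungulzzi
surface: digungulzzi


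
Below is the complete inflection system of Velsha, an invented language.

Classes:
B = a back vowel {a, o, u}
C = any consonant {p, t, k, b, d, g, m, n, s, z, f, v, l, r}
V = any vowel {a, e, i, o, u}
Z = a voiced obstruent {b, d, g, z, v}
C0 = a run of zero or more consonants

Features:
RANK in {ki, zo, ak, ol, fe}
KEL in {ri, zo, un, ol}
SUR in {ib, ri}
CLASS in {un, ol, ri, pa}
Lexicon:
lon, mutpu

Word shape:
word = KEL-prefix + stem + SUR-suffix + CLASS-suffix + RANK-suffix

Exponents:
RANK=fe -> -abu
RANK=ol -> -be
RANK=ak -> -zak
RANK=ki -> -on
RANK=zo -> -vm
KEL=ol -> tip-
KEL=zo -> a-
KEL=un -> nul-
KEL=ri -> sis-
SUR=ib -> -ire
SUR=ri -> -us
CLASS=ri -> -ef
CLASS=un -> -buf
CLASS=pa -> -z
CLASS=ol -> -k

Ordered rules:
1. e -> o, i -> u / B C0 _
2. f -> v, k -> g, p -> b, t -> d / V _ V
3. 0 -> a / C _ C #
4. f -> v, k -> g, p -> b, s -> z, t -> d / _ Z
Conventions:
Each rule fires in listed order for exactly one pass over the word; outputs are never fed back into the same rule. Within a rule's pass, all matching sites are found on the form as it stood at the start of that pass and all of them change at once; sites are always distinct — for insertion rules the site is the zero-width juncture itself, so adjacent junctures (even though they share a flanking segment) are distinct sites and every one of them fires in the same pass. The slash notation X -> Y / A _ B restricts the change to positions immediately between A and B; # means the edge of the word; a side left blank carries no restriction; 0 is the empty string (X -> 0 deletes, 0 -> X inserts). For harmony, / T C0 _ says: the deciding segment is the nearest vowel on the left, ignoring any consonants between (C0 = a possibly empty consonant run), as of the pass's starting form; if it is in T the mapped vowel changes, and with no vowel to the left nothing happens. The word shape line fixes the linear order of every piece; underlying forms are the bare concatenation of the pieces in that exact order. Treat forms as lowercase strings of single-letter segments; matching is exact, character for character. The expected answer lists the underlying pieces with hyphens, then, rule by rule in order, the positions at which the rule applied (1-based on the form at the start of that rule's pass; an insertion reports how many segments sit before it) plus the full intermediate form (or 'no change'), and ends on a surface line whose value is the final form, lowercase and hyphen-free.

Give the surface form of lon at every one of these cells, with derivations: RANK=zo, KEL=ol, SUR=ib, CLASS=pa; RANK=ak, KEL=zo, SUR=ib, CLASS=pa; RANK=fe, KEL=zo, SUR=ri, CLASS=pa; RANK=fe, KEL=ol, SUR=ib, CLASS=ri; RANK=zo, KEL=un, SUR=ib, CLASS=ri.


cell RANK=zo, KEL=ol, SUR=ib, CLASS=pa:
underlying: tip-lon-ire-z-vm
1. e -> o, i -> u / B C0 _: fires at position(s) 7: tiplonurezvm
2. f -> v, k -> g, p -> b, t -> d / V _ V: no change
3. 0 -> a / C _ C #: inserts after position(s) 11: tiplonurezvam
4. f -> v, k -> g, p -> b, s -> z, t -> d / _ Z: no change
surface: tiplonurezvam

cell RANK=ak, KEL=zo, SUR=ib, CLASS=pa:
underlying: a-lon-ire-z-zak
1. e -> o, i -> u / B C0 _: fires at position(s) 5: alonurezzak
2. f -> v, k -> g, p -> b, t -> d / V _ V: no change
3. 0 -> a / C _ C #: no change
4. f -> v, k -> g, p -> b, s -> z, t -> d / _ Z: no change
surface: alonurezzak

cell RANK=fe, KEL=zo, SUR=ri, CLASS=pa:
underlying: a-lon-us-z-abu
1. e -> o, i -> u / B C0 _: no change
2. f -> v, k -> g, p -> b, t -> d / V _ V: no change
3. 0 -> a / C _ C #: no change
4. f -> v, k -> g, p -> b, s -> z, t -> d / _ Z: fires at position(s) 6: alonuzzabu
surface: alonuzzabu

cell RANK=fe, KEL=ol, SUR=ib, CLASS=ri:
underlying: tip-lon-ire-ef-abu
1. e -> o, i -> u / B C0 _: fires at position(s) 7: tiplonureefabu
2. f -> v, k -> g, p -> b, t -> d / V _ V: fires at position(s) 11: tiplonureevabu
3. 0 -> a / C _ C #: no change
4. f -> v, k -> g, p -> b, s -> z, t -> d / _ Z: no change
surface: tiplonureevabu

cell RANK=zo, KEL=un, SUR=ib, CLASS=ri:
underlying: nul-lon-ire-ef-vm
1. e -> o, i -> u / B C0 _: fires at position(s) 7: nullonureefvm
2. f -> v, k -> g, p -> b, t -> d / V _ V: no change
3. 0 -> a / C _ C #: inserts after position(s) 12: nullonureefvam
4. f -> v, k -> g, p -> b, s -> z, t -> d / _ Z: fires at position(s) 11: nullonureevvam
surface: nullonureevvam
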